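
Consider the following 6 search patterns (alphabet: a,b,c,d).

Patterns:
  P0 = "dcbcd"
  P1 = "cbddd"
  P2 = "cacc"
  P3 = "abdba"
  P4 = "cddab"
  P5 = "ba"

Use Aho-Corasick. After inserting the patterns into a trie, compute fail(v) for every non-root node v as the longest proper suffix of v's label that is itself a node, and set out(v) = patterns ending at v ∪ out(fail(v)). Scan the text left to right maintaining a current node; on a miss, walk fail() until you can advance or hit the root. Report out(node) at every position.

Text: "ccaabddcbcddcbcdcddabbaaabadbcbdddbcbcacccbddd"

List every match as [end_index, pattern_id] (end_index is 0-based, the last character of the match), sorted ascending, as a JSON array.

Construct AC machine:
Trie (insert patterns):
  n0 'ε': a→14 b→23 c→6 d→1
  n1 'd': c→2
  n2 'dc': b→3
  n3 'dcb': c→4
  n4 'dcbc': d→5
  n5 'dcbcd': ·  ←P0
  n6 'c': a→11 b→7 d→19
  n7 'cb': d→8
  n8 'cbd': d→9
  n9 'cbdd': d→10
  n10 'cbddd': ·  ←P1
  n11 'ca': c→12
  n12 'cac': c→13
  n13 'cacc': ·  ←P2
  n14 'a': b→15
  n15 'ab': d→16
  n16 'abd': b→17
  n17 'abdb': a→18
  n18 'abdba': ·  ←P3
  n19 'cd': d→20
  n20 'cdd': a→21
  n21 'cdda': b→22
  n22 'cddab': ·  ←P4
  n23 'b': a→24
  n24 'ba': ·  ←P5

Failure links (BFS by depth):
  n1('d'): parent n0 fail=0; on 'd' 0 → fail=0;  out ∅∪∅=∅
  n6('c'): parent n0 fail=0; on 'c' 0 → fail=0;  out ∅∪∅=∅
  n14('a'): parent n0 fail=0; on 'a' 0 → fail=0;  out ∅∪∅=∅
  n23('b'): parent n0 fail=0; on 'b' 0 → fail=0;  out ∅∪∅=∅
  n2('dc'): parent n1 fail=0; on 'c' 0 → fail=6;  out ∅∪∅=∅
  n7('cb'): parent n6 fail=0; on 'b' 0 → fail=23;  out ∅∪∅=∅
  n11('ca'): parent n6 fail=0; on 'a' 0 → fail=14;  out ∅∪∅=∅
  n15('ab'): parent n14 fail=0; on 'b' 0 → fail=23;  out ∅∪∅=∅
  n19('cd'): parent n6 fail=0; on 'd' 0 → fail=1;  out ∅∪∅=∅
  n24('ba'): parent n23 fail=0; on 'a' 0 → fail=14;  out {5}∪∅={5}
  n3('dcb'): parent n2 fail=6; on 'b' 6 → fail=7;  out ∅∪∅=∅
  n8('cbd'): parent n7 fail=23; on 'd' 23→0 → fail=1;  out ∅∪∅=∅
  n12('cac'): parent n11 fail=14; on 'c' 14→0 → fail=6;  out ∅∪∅=∅
  n16('abd'): parent n15 fail=23; on 'd' 23→0 → fail=1;  out ∅∪∅=∅
  n20('cdd'): parent n19 fail=1; on 'd' 1→0 → fail=1;  out ∅∪∅=∅
  n4('dcbc'): parent n3 fail=7; on 'c' 7→23→0 → fail=6;  out ∅∪∅=∅
  n9('cbdd'): parent n8 fail=1; on 'd' 1→0 → fail=1;  out ∅∪∅=∅
  n13('cacc'): parent n12 fail=6; on 'c' 6→0 → fail=6;  out {2}∪∅={2}
  n17('abdb'): parent n16 fail=1; on 'b' 1→0 → fail=23;  out ∅∪∅=∅
  n21('cdda'): parent n20 fail=1; on 'a' 1→0 → fail=14;  out ∅∪∅=∅
  n5('dcbcd'): parent n4 fail=6; on 'd' 6 → fail=19;  out {0}∪∅={0}
  n10('cbddd'): parent n9 fail=1; on 'd' 1→0 → fail=1;  out {1}∪∅={1}
  n18('abdba'): parent n17 fail=23; on 'a' 23 → fail=24;  out {3}∪{5}={3,5}
  n22('cddab'): parent n21 fail=14; on 'b' 14 → fail=15;  out {4}∪∅={4}

Text stream:
[0] read 'c'  n0⇒n6
[1] read 'c'  n6⇒n6 (via fail)
[2] read 'a'  n6⇒n11
[3] read 'a'  n11⇒n14 (via fail)
[4] read 'b'  n14⇒n15
[5] read 'd'  n15⇒n16
[6] read 'd'  n16⇒n1 (via fail)
[7] read 'c'  n1⇒n2
[8] read 'b'  n2⇒n3
[9] read 'c'  n3⇒n4
[10] read 'd'  n4⇒n5  → match P0@[6:10]
[11] read 'd'  n5⇒n20 (via fail)
[12] read 'c'  n20⇒n2 (via fail)
[13] read 'b'  n2⇒n3
[14] read 'c'  n3⇒n4
[15] read 'd'  n4⇒n5  → match P0@[11:15]
[16] read 'c'  n5⇒n2 (via fail)
[17] read 'd'  n2⇒n19 (via fail)
[18] read 'd'  n19⇒n20
[19] read 'a'  n20⇒n21
[20] read 'b'  n21⇒n22  → match P4@[16:20]
[21] read 'b'  n22⇒n23 (via fail)
[22] read 'a'  n23⇒n24  → match P5@[21:22]
[23] read 'a'  n24⇒n14 (via fail)
[24] read 'a'  n14⇒n14 (via fail)
[25] read 'b'  n14⇒n15
[26] read 'a'  n15⇒n24 (via fail)  → match P5@[25:26]
[27] read 'd'  n24⇒n1 (via fail)
[28] read 'b'  n1⇒n23 (via fail)
[29] read 'c'  n23⇒n6 (via fail)
[30] read 'b'  n6⇒n7
[31] read 'd'  n7⇒n8
[32] read 'd'  n8⇒n9
[33] read 'd'  n9⇒n10  → match P1@[29:33]
[34] read 'b'  n10⇒n23 (via fail)
[35] read 'c'  n23⇒n6 (via fail)
[36] read 'b'  n6⇒n7
[37] read 'c'  n7⇒n6 (via fail)
[38] read 'a'  n6⇒n11
[39] read 'c'  n11⇒n12
[40] read 'c'  n12⇒n13  → match P2@[37:40]
[41] read 'c'  n13⇒n6 (via fail)
[42] read 'b'  n6⇒n7
[43] read 'd'  n7⇒n8
[44] read 'd'  n8⇒n9
[45] read 'd'  n9⇒n10  → match P1@[41:45]

All matches (sorted): [[10,0],[15,0],[20,4],[22,5],[26,5],[33,1],[40,2],[45,1]]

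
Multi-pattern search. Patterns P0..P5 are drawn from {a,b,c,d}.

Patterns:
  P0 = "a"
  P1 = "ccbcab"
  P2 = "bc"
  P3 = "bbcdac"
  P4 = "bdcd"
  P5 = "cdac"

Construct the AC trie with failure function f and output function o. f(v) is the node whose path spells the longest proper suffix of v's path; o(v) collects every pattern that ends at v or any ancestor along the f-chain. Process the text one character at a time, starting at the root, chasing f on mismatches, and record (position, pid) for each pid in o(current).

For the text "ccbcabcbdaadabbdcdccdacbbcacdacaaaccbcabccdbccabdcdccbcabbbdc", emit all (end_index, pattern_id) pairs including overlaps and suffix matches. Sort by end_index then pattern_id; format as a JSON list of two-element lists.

Build:
Trie nodes:
  0='ε' goto a→1 b→8 c→2
  1='a' goto ·  [P0 ends]
  2='c' goto c→3 d→18
  3='cc' goto b→4
  4='ccb' goto c→5
  5='ccbc' goto a→6
  6='ccbca' goto b→7
  7='ccbcab' goto ·  [P1 ends]
  8='b' goto b→10 c→9 d→15
  9='bc' goto ·  [P2 ends]
  10='bb' goto c→11
  11='bbc' goto d→12
  12='bbcd' goto a→13
  13='bbcda' goto c→14
  14='bbcdac' goto ·  [P3 ends]
  15='bd' goto c→16
  16='bdc' goto d→17
  17='bdcd' goto ·  [P4 ends]
  18='cd' goto a→19
  19='cda' goto c→20
  20='cdac' goto ·  [P5 ends]

BFS fail/out derivation:
  fail(1) 'a': from fail(0)=0 chase 'a': 0 ⇒ 0;  out={0}∪out(0)={0}
  fail(2) 'c': from fail(0)=0 chase 'c': 0 ⇒ 0;  out=∅∪out(0)=∅
  fail(8) 'b': from fail(0)=0 chase 'b': 0 ⇒ 0;  out=∅∪out(0)=∅
  fail(3) 'cc': from fail(2)=0 chase 'c': 0 ⇒ 2;  out=∅∪out(2)=∅
  fail(9) 'bc': from fail(8)=0 chase 'c': 0 ⇒ 2;  out={2}∪out(2)={2}
  fail(10) 'bb': from fail(8)=0 chase 'b': 0 ⇒ 8;  out=∅∪out(8)=∅
  fail(15) 'bd': from fail(8)=0 chase 'd': 0 ⇒ 0;  out=∅∪out(0)=∅
  fail(18) 'cd': from fail(2)=0 chase 'd': 0 ⇒ 0;  out=∅∪out(0)=∅
  fail(4) 'ccb': from fail(3)=2 chase 'b': 2→0 ⇒ 8;  out=∅∪out(8)=∅
  fail(11) 'bbc': from fail(10)=8 chase 'c': 8 ⇒ 9;  out=∅∪out(9)={2}
  fail(16) 'bdc': from fail(15)=0 chase 'c': 0 ⇒ 2;  out=∅∪out(2)=∅
  fail(19) 'cda': from fail(18)=0 chase 'a': 0 ⇒ 1;  out=∅∪out(1)={0}
  fail(5) 'ccbc': from fail(4)=8 chase 'c': 8 ⇒ 9;  out=∅∪out(9)={2}
  fail(12) 'bbcd': from fail(11)=9 chase 'd': 9→2 ⇒ 18;  out=∅∪out(18)=∅
  fail(17) 'bdcd': from fail(16)=2 chase 'd': 2 ⇒ 18;  out={4}∪out(18)={4}
  fail(20) 'cdac': from fail(19)=1 chase 'c': 1→0 ⇒ 2;  out={5}∪out(2)={5}
  fail(6) 'ccbca': from fail(5)=9 chase 'a': 9→2→0 ⇒ 1;  out=∅∪out(1)={0}
  fail(13) 'bbcda': from fail(12)=18 chase 'a': 18 ⇒ 19;  out=∅∪out(19)={0}
  fail(7) 'ccbcab': from fail(6)=1 chase 'b': 1→0 ⇒ 8;  out={1}∪out(8)={1}
  fail(14) 'bbcdac': from fail(13)=19 chase 'c': 19 ⇒ 20;  out={3}∪out(20)={3,5}

Text stream:
[0] read 'c'  n0⇒n2
[1] read 'c'  n2⇒n3
[2] read 'b'  n3⇒n4
[3] read 'c'  n4⇒n5  → match P2@[2:3]
[4] read 'a'  n5⇒n6  → match P0@[4:4]
[5] read 'b'  n6⇒n7  → match P1@[0:5]
[6] read 'c'  n7⇒n9 (via fail)  → match P2@[5:6]
[7] read 'b'  n9⇒n8 (via fail)
[8] read 'd'  n8⇒n15
[9] read 'a'  n15⇒n1 (via fail)  → match P0@[9:9]
[10] read 'a'  n1⇒n1 (via fail)  → match P0@[10:10]
[11] read 'd'  n1⇒n0 (via fail)
[12] read 'a'  n0⇒n1  → match P0@[12:12]
[13] read 'b'  n1⇒n8 (via fail)
[14] read 'b'  n8⇒n10
[15] read 'd'  n10⇒n15 (via fail)
[16] read 'c'  n15⇒n16
[17] read 'd'  n16⇒n17  → match P4@[14:17]
[18] read 'c'  n17⇒n2 (via fail)
[19] read 'c'  n2⇒n3
[20] read 'd'  n3⇒n18 (via fail)
[21] read 'a'  n18⇒n19  → match P0@[21:21]
[22] read 'c'  n19⇒n20  → match P5@[19:22]
[23] read 'b'  n20⇒n8 (via fail)
[24] read 'b'  n8⇒n10
[25] read 'c'  n10⇒n11  → match P2@[24:25]
[26] read 'a'  n11⇒n1 (via fail)  → match P0@[26:26]
[27] read 'c'  n1⇒n2 (via fail)
[28] read 'd'  n2⇒n18
[29] read 'a'  n18⇒n19  → match P0@[29:29]
[30] read 'c'  n19⇒n20  → match P5@[27:30]
[31] read 'a'  n20⇒n1 (via fail)  → match P0@[31:31]
[32] read 'a'  n1⇒n1 (via fail)  → match P0@[32:32]
[33] read 'a'  n1⇒n1 (via fail)  → match P0@[33:33]
[34] read 'c'  n1⇒n2 (via fail)
[35] read 'c'  n2⇒n3
[36] read 'b'  n3⇒n4
[37] read 'c'  n4⇒n5  → match P2@[36:37]
[38] read 'a'  n5⇒n6  → match P0@[38:38]
[39] read 'b'  n6⇒n7  → match P1@[34:39]
[40] read 'c'  n7⇒n9 (via fail)  → match P2@[39:40]
[41] read 'c'  n9⇒n3 (via fail)
[42] read 'd'  n3⇒n18 (via fail)
[43] read 'b'  n18⇒n8 (via fail)
[44] read 'c'  n8⇒n9  → match P2@[43:44]
[45] read 'c'  n9⇒n3 (via fail)
[46] read 'a'  n3⇒n1 (via fail)  → match P0@[46:46]
[47] read 'b'  n1⇒n8 (via fail)
[48] read 'd'  n8⇒n15
[49] read 'c'  n15⇒n16
[50] read 'd'  n16⇒n17  → match P4@[47:50]
[51] read 'c'  n17⇒n2 (via fail)
[52] read 'c'  n2⇒n3
[53] read 'b'  n3⇒n4
[54] read 'c'  n4⇒n5  → match P2@[53:54]
[55] read 'a'  n5⇒n6  → match P0@[55:55]
[56] read 'b'  n6⇒n7  → match P1@[51:56]
[57] read 'b'  n7⇒n10 (via fail)
[58] read 'b'  n10⇒n10 (via fail)
[59] read 'd'  n10⇒n15 (via fail)
[60] read 'c'  n15⇒n16

All matches (sorted): [[3,2],[4,0],[5,1],[6,2],[9,0],[10,0],[12,0],[17,4],[21,0],[22,5],[25,2],[26,0],[29,0],[30,5],[31,0],[32,0],[33,0],[37,2],[38,0],[39,1],[40,2],[44,2],[46,0],[50,4],[54,2],[55,0],[56,1]]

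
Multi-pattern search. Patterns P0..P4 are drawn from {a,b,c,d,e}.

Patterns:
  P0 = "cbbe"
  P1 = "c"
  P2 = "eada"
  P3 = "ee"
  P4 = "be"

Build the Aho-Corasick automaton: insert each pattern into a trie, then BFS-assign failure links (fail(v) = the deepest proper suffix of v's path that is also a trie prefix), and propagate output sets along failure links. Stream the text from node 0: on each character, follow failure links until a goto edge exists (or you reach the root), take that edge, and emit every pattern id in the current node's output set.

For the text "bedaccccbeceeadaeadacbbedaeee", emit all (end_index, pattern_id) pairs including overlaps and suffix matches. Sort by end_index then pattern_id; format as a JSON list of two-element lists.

Construct AC machine:
Trie (insert patterns):
  0='ε' goto b→10 c→1 e→5
  1='c' goto b→2  ←P1
  2='cb' goto b→3
  3='cbb' goto e→4
  4='cbbe' goto ·  ←P0
  5='e' goto a→6 e→9
  6='ea' goto d→7
  7='ead' goto a→8
  8='eada' goto ·  ←P2
  9='ee' goto ·  ←P3
  10='b' goto e→11
  11='be' goto ·  ←P4

BFS fail/out derivation:
  n1('c'): parent n0 fail=0; on 'c' 0 → fail=0;  out {1}∪∅={1}
  n5('e'): parent n0 fail=0; on 'e' 0 → fail=0;  out ∅∪∅=∅
  n10('b'): parent n0 fail=0; on 'b' 0 → fail=0;  out ∅∪∅=∅
  n2('cb'): parent n1 fail=0; on 'b' 0 → fail=10;  out ∅∪∅=∅
  n6('ea'): parent n5 fail=0; on 'a' 0 → fail=0;  out ∅∪∅=∅
  n9('ee'): parent n5 fail=0; on 'e' 0 → fail=5;  out {3}∪∅={3}
  n11('be'): parent n10 fail=0; on 'e' 0 → fail=5;  out {4}∪∅={4}
  n3('cbb'): parent n2 fail=10; on 'b' 10→0 → fail=10;  out ∅∪∅=∅
  n7('ead'): parent n6 fail=0; on 'd' 0 → fail=0;  out ∅∪∅=∅
  n4('cbbe'): parent n3 fail=10; on 'e' 10 → fail=11;  out {0}∪{4}={0,4}
  n8('eada'): parent n7 fail=0; on 'a' 0 → fail=0;  out {2}∪∅={2}

Run:
i=0 'b': node 0→10
i=1 'e': node 10→11  ** P4@[0:1]
i=2 'd': node 11→0 (via fail)
i=3 'a': node 0→0
i=4 'c': node 0→1  ** P1@[4:4]
i=5 'c': node 1→1 (via fail)  ** P1@[5:5]
i=6 'c': node 1→1 (via fail)  ** P1@[6:6]
i=7 'c': node 1→1 (via fail)  ** P1@[7:7]
i=8 'b': node 1→2
i=9 'e': node 2→11 (via fail)  ** P4@[8:9]
i=10 'c': node 11→1 (via fail)  ** P1@[10:10]
i=11 'e': node 1→5 (via fail)
i=12 'e': node 5→9  ** P3@[11:12]
i=13 'a': node 9→6 (via fail)
i=14 'd': node 6→7
i=15 'a': node 7→8  ** P2@[12:15]
i=16 'e': node 8→5 (via fail)
i=17 'a': node 5→6
i=18 'd': node 6→7
i=19 'a': node 7→8  ** P2@[16:19]
i=20 'c': node 8→1 (via fail)  ** P1@[20:20]
i=21 'b': node 1→2
i=22 'b': node 2→3
i=23 'e': node 3→4  ** P0@[20:23],P4@[22:23]
i=24 'd': node 4→0 (via fail)
i=25 'a': node 0→0
i=26 'e': node 0→5
i=27 'e': node 5→9  ** P3@[26:27]
i=28 'e': node 9→9 (via fail)  ** P3@[27:28]

Matches: [[1,4],[4,1],[5,1],[6,1],[7,1],[9,4],[10,1],[12,3],[15,2],[19,2],[20,1],[23,0],[23,4],[27,3],[28,3]]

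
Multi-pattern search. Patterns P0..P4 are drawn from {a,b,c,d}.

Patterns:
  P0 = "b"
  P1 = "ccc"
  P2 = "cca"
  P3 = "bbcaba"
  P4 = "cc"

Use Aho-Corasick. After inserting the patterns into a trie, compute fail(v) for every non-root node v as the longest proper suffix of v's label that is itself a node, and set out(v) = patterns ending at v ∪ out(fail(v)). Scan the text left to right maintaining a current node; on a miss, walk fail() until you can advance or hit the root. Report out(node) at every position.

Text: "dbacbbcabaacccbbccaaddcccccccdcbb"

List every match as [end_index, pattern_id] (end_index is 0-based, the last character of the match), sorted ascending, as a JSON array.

Build automaton:
Trie nodes:
  0='ε' goto b→1 c→2
  1='b' goto b→6  [P0 ends]
  2='c' goto c→3
  3='cc' goto a→5 c→4  [P4 ends]
  4='ccc' goto ·  [P1 ends]
  5='cca' goto ·  [P2 ends]
  6='bb' goto c→7
  7='bbc' goto a→8
  8='bbca' goto b→9
  9='bbcab' goto a→10
  10='bbcaba' goto ·  [P3 ends]

BFS fail/out derivation:
  n1('b'): parent n0 fail=0; on 'b' 0 → fail=0;  out {0}∪∅={0}
  n2('c'): parent n0 fail=0; on 'c' 0 → fail=0;  out ∅∪∅=∅
  n3('cc'): parent n2 fail=0; on 'c' 0 → fail=2;  out {4}∪∅={4}
  n6('bb'): parent n1 fail=0; on 'b' 0 → fail=1;  out ∅∪{0}={0}
  n4('ccc'): parent n3 fail=2; on 'c' 2 → fail=3;  out {1}∪{4}={1,4}
  n5('cca'): parent n3 fail=2; on 'a' 2→0 → fail=0;  out {2}∪∅={2}
  n7('bbc'): parent n6 fail=1; on 'c' 1→0 → fail=2;  out ∅∪∅=∅
  n8('bbca'): parent n7 fail=2; on 'a' 2→0 → fail=0;  out ∅∪∅=∅
  n9('bbcab'): parent n8 fail=0; on 'b' 0 → fail=1;  out ∅∪{0}={0}
  n10('bbcaba'): parent n9 fail=1; on 'a' 1→0 → fail=0;  out {3}∪∅={3}

Text stream:
i=0 'd': node 0→0
i=1 'b': node 0→1  ** P0@[1:1]
i=2 'a': node 1→0 ·f
i=3 'c': node 0→2
i=4 'b': node 2→1 ·f  ** P0@[4:4]
i=5 'b': node 1→6  ** P0@[5:5]
i=6 'c': node 6→7
i=7 'a': node 7→8
i=8 'b': node 8→9  ** P0@[8:8]
i=9 'a': node 9→10  ** P3@[4:9]
i=10 'a': node 10→0 ·f
i=11 'c': node 0→2
i=12 'c': node 2→3  ** P4@[11:12]
i=13 'c': node 3→4  ** P1@[11:13],P4@[12:13]
i=14 'b': node 4→1 ·f  ** P0@[14:14]
i=15 'b': node 1→6  ** P0@[15:15]
i=16 'c': node 6→7
i=17 'c': node 7→3 ·f  ** P4@[16:17]
i=18 'a': node 3→5  ** P2@[16:18]
i=19 'a': node 5→0 ·f
i=20 'd': node 0→0
i=21 'd': node 0→0
i=22 'c': node 0→2
i=23 'c': node 2→3  ** P4@[22:23]
i=24 'c': node 3→4  ** P1@[22:24],P4@[23:24]
i=25 'c': node 4→4 ·f  ** P1@[23:25],P4@[24:25]
i=26 'c': node 4→4 ·f  ** P1@[24:26],P4@[25:26]
i=27 'c': node 4→4 ·f  ** P1@[25:27],P4@[26:27]
i=28 'c': node 4→4 ·f  ** P1@[26:28],P4@[27:28]
i=29 'd': node 4→0 ·f
i=30 'c': node 0→2
i=31 'b': node 2→1 ·f  ** P0@[31:31]
i=32 'b': node 1→6  ** P0@[32:32]

Matches: [[1,0],[4,0],[5,0],[8,0],[9,3],[12,4],[13,1],[13,4],[14,0],[15,0],[17,4],[18,2],[23,4],[24,1],[24,4],[25,1],[25,4],[26,1],[26,4],[27,1],[27,4],[28,1],[28,4],[31,0],[32,0]]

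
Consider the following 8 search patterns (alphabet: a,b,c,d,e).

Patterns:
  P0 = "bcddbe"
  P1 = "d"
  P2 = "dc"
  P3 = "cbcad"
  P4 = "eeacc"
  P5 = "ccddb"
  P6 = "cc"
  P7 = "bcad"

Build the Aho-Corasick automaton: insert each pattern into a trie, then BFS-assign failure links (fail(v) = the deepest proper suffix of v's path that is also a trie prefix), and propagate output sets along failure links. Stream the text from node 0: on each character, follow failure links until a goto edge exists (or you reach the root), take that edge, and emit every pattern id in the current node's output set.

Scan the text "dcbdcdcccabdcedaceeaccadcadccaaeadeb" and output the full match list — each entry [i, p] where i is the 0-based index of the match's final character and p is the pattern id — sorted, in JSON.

Build:
Trie (insert patterns):
  n0 'ε': b→1 c→9 d→7 e→14
  n1 'b': c→2
  n2 'bc': a→23 d→3
  n3 'bcd': d→4
  n4 'bcdd': b→5
  n5 'bcddb': e→6
  n6 'bcddbe': ·  ←P0
  n7 'd': c→8  ←P1
  n8 'dc': ·  ←P2
  n9 'c': b→10 c→19
  n10 'cb': c→11
  n11 'cbc': a→12
  n12 'cbca': d→13
  n13 'cbcad': ·  ←P3
  n14 'e': e→15
  n15 'ee': a→16
  n16 'eea': c→17
  n17 'eeac': c→18
  n18 'eeacc': ·  ←P4
  n19 'cc': d→20  ←P6
  n20 'ccd': d→21
  n21 'ccdd': b→22
  n22 'ccddb': ·  ←P5
  n23 'bca': d→24
  n24 'bcad': ·  ←P7

Failure links (BFS by depth):
  fail(1) 'b': from fail(0)=0 chase 'b': 0 ⇒ 0;  out=∅∪out(0)=∅
  fail(7) 'd': from fail(0)=0 chase 'd': 0 ⇒ 0;  out={1}∪out(0)={1}
  fail(9) 'c': from fail(0)=0 chase 'c': 0 ⇒ 0;  out=∅∪out(0)=∅
  fail(14) 'e': from fail(0)=0 chase 'e': 0 ⇒ 0;  out=∅∪out(0)=∅
  fail(2) 'bc': from fail(1)=0 chase 'c': 0 ⇒ 9;  out=∅∪out(9)=∅
  fail(8) 'dc': from fail(7)=0 chase 'c': 0 ⇒ 9;  out={2}∪out(9)={2}
  fail(10) 'cb': from fail(9)=0 chase 'b': 0 ⇒ 1;  out=∅∪out(1)=∅
  fail(15) 'ee': from fail(14)=0 chase 'e': 0 ⇒ 14;  out=∅∪out(14)=∅
  fail(19) 'cc': from fail(9)=0 chase 'c': 0 ⇒ 9;  out={6}∪out(9)={6}
  fail(3) 'bcd': from fail(2)=9 chase 'd': 9→0 ⇒ 7;  out=∅∪out(7)={1}
  fail(11) 'cbc': from fail(10)=1 chase 'c': 1 ⇒ 2;  out=∅∪out(2)=∅
  fail(16) 'eea': from fail(15)=14 chase 'a': 14→0 ⇒ 0;  out=∅∪out(0)=∅
  fail(20) 'ccd': from fail(19)=9 chase 'd': 9→0 ⇒ 7;  out=∅∪out(7)={1}
  fail(23) 'bca': from fail(2)=9 chase 'a': 9→0 ⇒ 0;  out=∅∪out(0)=∅
  fail(4) 'bcdd': from fail(3)=7 chase 'd': 7→0 ⇒ 7;  out=∅∪out(7)={1}
  fail(12) 'cbca': from fail(11)=2 chase 'a': 2 ⇒ 23;  out=∅∪out(23)=∅
  fail(17) 'eeac': from fail(16)=0 chase 'c': 0 ⇒ 9;  out=∅∪out(9)=∅
  fail(21) 'ccdd': from fail(20)=7 chase 'd': 7→0 ⇒ 7;  out=∅∪out(7)={1}
  fail(24) 'bcad': from fail(23)=0 chase 'd': 0 ⇒ 7;  out={7}∪out(7)={1,7}
  fail(5) 'bcddb': from fail(4)=7 chase 'b': 7→0 ⇒ 1;  out=∅∪out(1)=∅
  fail(13) 'cbcad': from fail(12)=23 chase 'd': 23 ⇒ 24;  out={3}∪out(24)={1,3,7}
  fail(18) 'eeacc': from fail(17)=9 chase 'c': 9 ⇒ 19;  out={4}∪out(19)={4,6}
  fail(22) 'ccddb': from fail(21)=7 chase 'b': 7→0 ⇒ 1;  out={5}∪out(1)={5}
  fail(6) 'bcddbe': from fail(5)=1 chase 'e': 1→0 ⇒ 14;  out={0}∪out(14)={0}

Run:
pos 0 'd': at 7  emit P1@[0:0]
pos 1 'c': at 8  emit P2@[0:1]
pos 2 'b': at 10 (via fail)
pos 3 'd': at 7 (via fail)  emit P1@[3:3]
pos 4 'c': at 8  emit P2@[3:4]
pos 5 'd': at 7 (via fail)  emit P1@[5:5]
pos 6 'c': at 8  emit P2@[5:6]
pos 7 'c': at 19 (via fail)  emit P6@[6:7]
pos 8 'c': at 19 (via fail)  emit P6@[7:8]
pos 9 'a': at 0 (via fail)
pos 10 'b': at 1
pos 11 'd': at 7 (via fail)  emit P1@[11:11]
pos 12 'c': at 8  emit P2@[11:12]
pos 13 'e': at 14 (via fail)
pos 14 'd': at 7 (via fail)  emit P1@[14:14]
pos 15 'a': at 0 (via fail)
pos 16 'c': at 9
pos 17 'e': at 14 (via fail)
pos 18 'e': at 15
pos 19 'a': at 16
pos 20 'c': at 17
pos 21 'c': at 18  emit P4@[17:21],P6@[20:21]
pos 22 'a': at 0 (via fail)
pos 23 'd': at 7  emit P1@[23:23]
pos 24 'c': at 8  emit P2@[23:24]
pos 25 'a': at 0 (via fail)
pos 26 'd': at 7  emit P1@[26:26]
pos 27 'c': at 8  emit P2@[26:27]
pos 28 'c': at 19 (via fail)  emit P6@[27:28]
pos 29 'a': at 0 (via fail)
pos 30 'a': at 0
pos 31 'e': at 14
pos 32 'a': at 0 (via fail)
pos 33 'd': at 7  emit P1@[33:33]
pos 34 'e': at 14 (via fail)
pos 35 'b': at 1 (via fail)

Matches: [[0,1],[1,2],[3,1],[4,2],[5,1],[6,2],[7,6],[8,6],[11,1],[12,2],[14,1],[21,4],[21,6],[23,1],[24,2],[26,1],[27,2],[28,6],[33,1]]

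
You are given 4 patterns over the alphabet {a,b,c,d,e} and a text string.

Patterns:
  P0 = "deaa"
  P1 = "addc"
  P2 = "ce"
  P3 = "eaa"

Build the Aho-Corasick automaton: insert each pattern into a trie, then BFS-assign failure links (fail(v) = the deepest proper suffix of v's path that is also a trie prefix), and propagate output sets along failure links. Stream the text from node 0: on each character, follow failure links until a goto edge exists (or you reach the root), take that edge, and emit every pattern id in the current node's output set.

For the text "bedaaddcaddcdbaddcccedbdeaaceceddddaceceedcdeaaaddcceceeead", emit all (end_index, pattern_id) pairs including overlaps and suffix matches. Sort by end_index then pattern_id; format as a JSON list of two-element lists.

Build:
Trie (insert patterns):
  0='ε' goto a→5 c→9 d→1 e→11
  1='d' goto e→2
  2='de' goto a→3
  3='dea' goto a→4
  4='deaa' goto ·  [P0 ends]
  5='a' goto d→6
  6='ad' goto d→7
  7='add' goto c→8
  8='addc' goto ·  [P1 ends]
  9='c' goto e→10
  10='ce' goto ·  [P2 ends]
  11='e' goto a→12
  12='ea' goto a→13
  13='eaa' goto ·  [P3 ends]

Failure links (BFS by depth):
  n1('d'): parent n0 fail=0; on 'd' 0 → fail=0;  out ∅∪∅=∅
  n5('a'): parent n0 fail=0; on 'a' 0 → fail=0;  out ∅∪∅=∅
  n9('c'): parent n0 fail=0; on 'c' 0 → fail=0;  out ∅∪∅=∅
  n11('e'): parent n0 fail=0; on 'e' 0 → fail=0;  out ∅∪∅=∅
  n2('de'): parent n1 fail=0; on 'e' 0 → fail=11;  out ∅∪∅=∅
  n6('ad'): parent n5 fail=0; on 'd' 0 → fail=1;  out ∅∪∅=∅
  n10('ce'): parent n9 fail=0; on 'e' 0 → fail=11;  out {2}∪∅={2}
  n12('ea'): parent n11 fail=0; on 'a' 0 → fail=5;  out ∅∪∅=∅
  n3('dea'): parent n2 fail=11; on 'a' 11 → fail=12;  out ∅∪∅=∅
  n7('add'): parent n6 fail=1; on 'd' 1→0 → fail=1;  out ∅∪∅=∅
  n13('eaa'): parent n12 fail=5; on 'a' 5→0 → fail=5;  out {3}∪∅={3}
  n4('deaa'): parent n3 fail=12; on 'a' 12 → fail=13;  out {0}∪{3}={0,3}
  n8('addc'): parent n7 fail=1; on 'c' 1→0 → fail=9;  out {1}∪∅={1}

Run:
pos 0 'b': at 0
pos 1 'e': at 11
pos 2 'd': at 1 ·f
pos 3 'a': at 5 ·f
pos 4 'a': at 5 ·f
pos 5 'd': at 6
pos 6 'd': at 7
pos 7 'c': at 8  → match P1@[4:7]
pos 8 'a': at 5 ·f
pos 9 'd': at 6
pos 10 'd': at 7
pos 11 'c': at 8  → match P1@[8:11]
pos 12 'd': at 1 ·f
pos 13 'b': at 0 ·f
pos 14 'a': at 5
pos 15 'd': at 6
pos 16 'd': at 7
pos 17 'c': at 8  → match P1@[14:17]
pos 18 'c': at 9 ·f
pos 19 'c': at 9 ·f
pos 20 'e': at 10  → match P2@[19:20]
pos 21 'd': at 1 ·f
pos 22 'b': at 0 ·f
pos 23 'd': at 1
pos 24 'e': at 2
pos 25 'a': at 3
pos 26 'a': at 4  → match P0@[23:26],P3@[24:26]
pos 27 'c': at 9 ·f
pos 28 'e': at 10  → match P2@[27:28]
pos 29 'c': at 9 ·f
pos 30 'e': at 10  → match P2@[29:30]
pos 31 'd': at 1 ·f
pos 32 'd': at 1 ·f
pos 33 'd': at 1 ·f
pos 34 'd': at 1 ·f
pos 35 'a': at 5 ·f
pos 36 'c': at 9 ·f
pos 37 'e': at 10  → match P2@[36:37]
pos 38 'c': at 9 ·f
pos 39 'e': at 10  → match P2@[38:39]
pos 40 'e': at 11 ·f
pos 41 'd': at 1 ·f
pos 42 'c': at 9 ·f
pos 43 'd': at 1 ·f
pos 44 'e': at 2
pos 45 'a': at 3
pos 46 'a': at 4  → match P0@[43:46],P3@[44:46]
pos 47 'a': at 5 ·f
pos 48 'd': at 6
pos 49 'd': at 7
pos 50 'c': at 8  → match P1@[47:50]
pos 51 'c': at 9 ·f
pos 52 'e': at 10  → match P2@[51:52]
pos 53 'c': at 9 ·f
pos 54 'e': at 10  → match P2@[53:54]
pos 55 'e': at 11 ·f
pos 56 'e': at 11 ·f
pos 57 'a': at 12
pos 58 'd': at 6 ·f

Matches: [[7,1],[11,1],[17,1],[20,2],[26,0],[26,3],[28,2],[30,2],[37,2],[39,2],[46,0],[46,3],[50,1],[52,2],[54,2]]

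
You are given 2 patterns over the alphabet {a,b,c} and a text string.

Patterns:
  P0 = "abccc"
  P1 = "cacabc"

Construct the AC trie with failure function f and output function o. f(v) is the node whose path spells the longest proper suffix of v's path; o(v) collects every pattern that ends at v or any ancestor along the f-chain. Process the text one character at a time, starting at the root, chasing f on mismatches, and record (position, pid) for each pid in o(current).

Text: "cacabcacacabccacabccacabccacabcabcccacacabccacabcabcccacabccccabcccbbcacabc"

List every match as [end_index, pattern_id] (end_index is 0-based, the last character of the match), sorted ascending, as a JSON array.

Construct AC machine:
Trie nodes:
  0='ε' goto a→1 c→6
  1='a' goto b→2
  2='ab' goto c→3
  3='abc' goto c→4
  4='abcc' goto c→5
  5='abccc' goto ·  ←P0
  6='c' goto a→7
  7='ca' goto c→8
  8='cac' goto a→9
  9='caca' goto b→10
  10='cacab' goto c→11
  11='cacabc' goto ·  ←P1

Failure links (BFS by depth):
  fail(1) 'a': from fail(0)=0 chase 'a': 0 ⇒ 0;  out=∅∪out(0)=∅
  fail(6) 'c': from fail(0)=0 chase 'c': 0 ⇒ 0;  out=∅∪out(0)=∅
  fail(2) 'ab': from fail(1)=0 chase 'b': 0 ⇒ 0;  out=∅∪out(0)=∅
  fail(7) 'ca': from fail(6)=0 chase 'a': 0 ⇒ 1;  out=∅∪out(1)=∅
  fail(3) 'abc': from fail(2)=0 chase 'c': 0 ⇒ 6;  out=∅∪out(6)=∅
  fail(8) 'cac': from fail(7)=1 chase 'c': 1→0 ⇒ 6;  out=∅∪out(6)=∅
  fail(4) 'abcc': from fail(3)=6 chase 'c': 6→0 ⇒ 6;  out=∅∪out(6)=∅
  fail(9) 'caca': from fail(8)=6 chase 'a': 6 ⇒ 7;  out=∅∪out(7)=∅
  fail(5) 'abccc': from fail(4)=6 chase 'c': 6→0 ⇒ 6;  out={0}∪out(6)={0}
  fail(10) 'cacab': from fail(9)=7 chase 'b': 7→1 ⇒ 2;  out=∅∪out(2)=∅
  fail(11) 'cacabc': from fail(10)=2 chase 'c': 2 ⇒ 3;  out={1}∪out(3)={1}

Scan:
pos 0 'c': at 6
pos 1 'a': at 7
pos 2 'c': at 8
pos 3 'a': at 9
pos 4 'b': at 10
pos 5 'c': at 11  emit P1@[0:5]
pos 6 'a': at 7 (fail-walked)
pos 7 'c': at 8
pos 8 'a': at 9
pos 9 'c': at 8 (fail-walked)
pos 10 'a': at 9
pos 11 'b': at 10
pos 12 'c': at 11  emit P1@[7:12]
pos 13 'c': at 4 (fail-walked)
pos 14 'a': at 7 (fail-walked)
pos 15 'c': at 8
pos 16 'a': at 9
pos 17 'b': at 10
pos 18 'c': at 11  emit P1@[13:18]
pos 19 'c': at 4 (fail-walked)
pos 20 'a': at 7 (fail-walked)
pos 21 'c': at 8
pos 22 'a': at 9
pos 23 'b': at 10
pos 24 'c': at 11  emit P1@[19:24]
pos 25 'c': at 4 (fail-walked)
pos 26 'a': at 7 (fail-walked)
pos 27 'c': at 8
pos 28 'a': at 9
pos 29 'b': at 10
pos 30 'c': at 11  emit P1@[25:30]
pos 31 'a': at 7 (fail-walked)
pos 32 'b': at 2 (fail-walked)
pos 33 'c': at 3
pos 34 'c': at 4
pos 35 'c': at 5  emit P0@[31:35]
pos 36 'a': at 7 (fail-walked)
pos 37 'c': at 8
pos 38 'a': at 9
pos 39 'c': at 8 (fail-walked)
pos 40 'a': at 9
pos 41 'b': at 10
pos 42 'c': at 11  emit P1@[37:42]
pos 43 'c': at 4 (fail-walked)
pos 44 'a': at 7 (fail-walked)
pos 45 'c': at 8
pos 46 'a': at 9
pos 47 'b': at 10
pos 48 'c': at 11  emit P1@[43:48]
pos 49 'a': at 7 (fail-walked)
pos 50 'b': at 2 (fail-walked)
pos 51 'c': at 3
pos 52 'c': at 4
pos 53 'c': at 5  emit P0@[49:53]
pos 54 'a': at 7 (fail-walked)
pos 55 'c': at 8
pos 56 'a': at 9
pos 57 'b': at 10
pos 58 'c': at 11  emit P1@[53:58]
pos 59 'c': at 4 (fail-walked)
pos 60 'c': at 5  emit P0@[56:60]
pos 61 'c': at 6 (fail-walked)
pos 62 'a': at 7
pos 63 'b': at 2 (fail-walked)
pos 64 'c': at 3
pos 65 'c': at 4
pos 66 'c': at 5  emit P0@[62:66]
pos 67 'b': at 0 (fail-walked)
pos 68 'b': at 0
pos 69 'c': at 6
pos 70 'a': at 7
pos 71 'c': at 8
pos 72 'a': at 9
pos 73 'b': at 10
pos 74 'c': at 11  emit P1@[69:74]

Matches: [[5,1],[12,1],[18,1],[24,1],[30,1],[35,0],[42,1],[48,1],[53,0],[58,1],[60,0],[66,0],[74,1]]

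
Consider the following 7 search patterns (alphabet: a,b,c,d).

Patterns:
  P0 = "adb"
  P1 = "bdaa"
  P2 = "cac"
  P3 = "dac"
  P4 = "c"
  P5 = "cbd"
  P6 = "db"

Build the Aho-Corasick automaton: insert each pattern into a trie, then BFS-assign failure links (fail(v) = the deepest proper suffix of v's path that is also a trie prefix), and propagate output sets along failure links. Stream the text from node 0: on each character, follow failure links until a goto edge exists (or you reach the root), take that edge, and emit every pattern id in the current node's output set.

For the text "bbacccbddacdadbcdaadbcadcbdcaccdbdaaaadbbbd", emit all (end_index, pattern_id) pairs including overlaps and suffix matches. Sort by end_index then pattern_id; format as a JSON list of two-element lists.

Build automaton:
Trie nodes:
  0='ε' goto a→1 b→4 c→8 d→11
  1='a' goto d→2
  2='ad' goto b→3
  3='adb' goto ·  ←P0
  4='b' goto d→5
  5='bd' goto a→6
  6='bda' goto a→7
  7='bdaa' goto ·  ←P1
  8='c' goto a→9 b→14  ←P4
  9='ca' goto c→10
  10='cac' goto ·  ←P2
  11='d' goto a→12 b→16
  12='da' goto c→13
  13='dac' goto ·  ←P3
  14='cb' goto d→15
  15='cbd' goto ·  ←P5
  16='db' goto ·  ←P6

Failure links (BFS by depth):
  fail(1) 'a': from fail(0)=0 chase 'a': 0 ⇒ 0;  out=∅∪out(0)=∅
  fail(4) 'b': from fail(0)=0 chase 'b': 0 ⇒ 0;  out=∅∪out(0)=∅
  fail(8) 'c': from fail(0)=0 chase 'c': 0 ⇒ 0;  out={4}∪out(0)={4}
  fail(11) 'd': from fail(0)=0 chase 'd': 0 ⇒ 0;  out=∅∪out(0)=∅
  fail(2) 'ad': from fail(1)=0 chase 'd': 0 ⇒ 11;  out=∅∪out(11)=∅
  fail(5) 'bd': from fail(4)=0 chase 'd': 0 ⇒ 11;  out=∅∪out(11)=∅
  fail(9) 'ca': from fail(8)=0 chase 'a': 0 ⇒ 1;  out=∅∪out(1)=∅
  fail(12) 'da': from fail(11)=0 chase 'a': 0 ⇒ 1;  out=∅∪out(1)=∅
  fail(14) 'cb': from fail(8)=0 chase 'b': 0 ⇒ 4;  out=∅∪out(4)=∅
  fail(16) 'db': from fail(11)=0 chase 'b': 0 ⇒ 4;  out={6}∪out(4)={6}
  fail(3) 'adb': from fail(2)=11 chase 'b': 11 ⇒ 16;  out={0}∪out(16)={0,6}
  fail(6) 'bda': from fail(5)=11 chase 'a': 11 ⇒ 12;  out=∅∪out(12)=∅
  fail(10) 'cac': from fail(9)=1 chase 'c': 1→0 ⇒ 8;  out={2}∪out(8)={2,4}
  fail(13) 'dac': from fail(12)=1 chase 'c': 1→0 ⇒ 8;  out={3}∪out(8)={3,4}
  fail(15) 'cbd': from fail(14)=4 chase 'd': 4 ⇒ 5;  out={5}∪out(5)={5}
  fail(7) 'bdaa': from fail(6)=12 chase 'a': 12→1→0 ⇒ 1;  out={1}∪out(1)={1}

Text stream:
pos 0 'b': at 4
pos 1 'b': at 4 (via fail)
pos 2 'a': at 1 (via fail)
pos 3 'c': at 8 (via fail)  emit P4@[3:3]
pos 4 'c': at 8 (via fail)  emit P4@[4:4]
pos 5 'c': at 8 (via fail)  emit P4@[5:5]
pos 6 'b': at 14
pos 7 'd': at 15  emit P5@[5:7]
pos 8 'd': at 11 (via fail)
pos 9 'a': at 12
pos 10 'c': at 13  emit P3@[8:10],P4@[10:10]
pos 11 'd': at 11 (via fail)
pos 12 'a': at 12
pos 13 'd': at 2 (via fail)
pos 14 'b': at 3  emit P0@[12:14],P6@[13:14]
pos 15 'c': at 8 (via fail)  emit P4@[15:15]
pos 16 'd': at 11 (via fail)
pos 17 'a': at 12
pos 18 'a': at 1 (via fail)
pos 19 'd': at 2
pos 20 'b': at 3  emit P0@[18:20],P6@[19:20]
pos 21 'c': at 8 (via fail)  emit P4@[21:21]
pos 22 'a': at 9
pos 23 'd': at 2 (via fail)
pos 24 'c': at 8 (via fail)  emit P4@[24:24]
pos 25 'b': at 14
pos 26 'd': at 15  emit P5@[24:26]
pos 27 'c': at 8 (via fail)  emit P4@[27:27]
pos 28 'a': at 9
pos 29 'c': at 10  emit P2@[27:29],P4@[29:29]
pos 30 'c': at 8 (via fail)  emit P4@[30:30]
pos 31 'd': at 11 (via fail)
pos 32 'b': at 16  emit P6@[31:32]
pos 33 'd': at 5 (via fail)
pos 34 'a': at 6
pos 35 'a': at 7  emit P1@[32:35]
pos 36 'a': at 1 (via fail)
pos 37 'a': at 1 (via fail)
pos 38 'd': at 2
pos 39 'b': at 3  emit P0@[37:39],P6@[38:39]
pos 40 'b': at 4 (via fail)
pos 41 'b': at 4 (via fail)
pos 42 'd': at 5

Matches: [[3,4],[4,4],[5,4],[7,5],[10,3],[10,4],[14,0],[14,6],[15,4],[20,0],[20,6],[21,4],[24,4],[26,5],[27,4],[29,2],[29,4],[30,4],[32,6],[35,1],[39,0],[39,6]]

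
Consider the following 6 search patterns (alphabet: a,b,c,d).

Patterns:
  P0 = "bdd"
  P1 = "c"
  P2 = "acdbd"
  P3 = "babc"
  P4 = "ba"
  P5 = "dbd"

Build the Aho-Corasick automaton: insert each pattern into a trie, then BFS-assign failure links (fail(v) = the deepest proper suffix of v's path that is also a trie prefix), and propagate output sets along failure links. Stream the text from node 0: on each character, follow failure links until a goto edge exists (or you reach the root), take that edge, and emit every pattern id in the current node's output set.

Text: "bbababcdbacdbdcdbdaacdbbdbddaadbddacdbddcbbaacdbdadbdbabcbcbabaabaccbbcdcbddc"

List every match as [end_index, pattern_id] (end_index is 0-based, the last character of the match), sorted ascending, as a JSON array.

Construct AC machine:
Trie (insert patterns):
  n0 'ε': a→5 b→1 c→4 d→13
  n1 'b': a→10 d→2
  n2 'bd': d→3
  n3 'bdd': ·  [P0 ends]
  n4 'c': ·  [P1 ends]
  n5 'a': c→6
  n6 'ac': d→7
  n7 'acd': b→8
  n8 'acdb': d→9
  n9 'acdbd': ·  [P2 ends]
  n10 'ba': b→11  [P4 ends]
  n11 'bab': c→12
  n12 'babc': ·  [P3 ends]
  n13 'd': b→14
  n14 'db': d→15
  n15 'dbd': ·  [P5 ends]

BFS fail/out derivation:
  n1('b'): parent n0 fail=0; on 'b' 0 → fail=0;  out ∅∪∅=∅
  n4('c'): parent n0 fail=0; on 'c' 0 → fail=0;  out {1}∪∅={1}
  n5('a'): parent n0 fail=0; on 'a' 0 → fail=0;  out ∅∪∅=∅
  n13('d'): parent n0 fail=0; on 'd' 0 → fail=0;  out ∅∪∅=∅
  n2('bd'): parent n1 fail=0; on 'd' 0 → fail=13;  out ∅∪∅=∅
  n6('ac'): parent n5 fail=0; on 'c' 0 → fail=4;  out ∅∪{1}={1}
  n10('ba'): parent n1 fail=0; on 'a' 0 → fail=5;  out {4}∪∅={4}
  n14('db'): parent n13 fail=0; on 'b' 0 → fail=1;  out ∅∪∅=∅
  n3('bdd'): parent n2 fail=13; on 'd' 13→0 → fail=13;  out {0}∪∅={0}
  n7('acd'): parent n6 fail=4; on 'd' 4→0 → fail=13;  out ∅∪∅=∅
  n11('bab'): parent n10 fail=5; on 'b' 5→0 → fail=1;  out ∅∪∅=∅
  n15('dbd'): parent n14 fail=1; on 'd' 1 → fail=2;  out {5}∪∅={5}
  n8('acdb'): parent n7 fail=13; on 'b' 13 → fail=14;  out ∅∪∅=∅
  n12('babc'): parent n11 fail=1; on 'c' 1→0 → fail=4;  out {3}∪{1}={1,3}
  n9('acdbd'): parent n8 fail=14; on 'd' 14 → fail=15;  out {2}∪{5}={2,5}

Run:
i=0 'b': node 0→1
i=1 'b': node 1→1 ·f
i=2 'a': node 1→10  emit P4@[1:2]
i=3 'b': node 10→11
i=4 'a': node 11→10 ·f  emit P4@[3:4]
i=5 'b': node 10→11
i=6 'c': node 11→12  emit P1@[6:6],P3@[3:6]
i=7 'd': node 12→13 ·f
i=8 'b': node 13→14
i=9 'a': node 14→10 ·f  emit P4@[8:9]
i=10 'c': node 10→6 ·f  emit P1@[10:10]
i=11 'd': node 6→7
i=12 'b': node 7→8
i=13 'd': node 8→9  emit P2@[9:13],P5@[11:13]
i=14 'c': node 9→4 ·f  emit P1@[14:14]
i=15 'd': node 4→13 ·f
i=16 'b': node 13→14
i=17 'd': node 14→15  emit P5@[15:17]
i=18 'a': node 15→5 ·f
i=19 'a': node 5→5 ·f
i=20 'c': node 5→6  emit P1@[20:20]
i=21 'd': node 6→7
i=22 'b': node 7→8
i=23 'b': node 8→1 ·f
i=24 'd': node 1→2
i=25 'b': node 2→14 ·f
i=26 'd': node 14→15  emit P5@[24:26]
i=27 'd': node 15→3 ·f  emit P0@[25:27]
i=28 'a': node 3→5 ·f
i=29 'a': node 5→5 ·f
i=30 'd': node 5→13 ·f
i=31 'b': node 13→14
i=32 'd': node 14→15  emit P5@[30:32]
i=33 'd': node 15→3 ·f  emit P0@[31:33]
i=34 'a': node 3→5 ·f
i=35 'c': node 5→6  emit P1@[35:35]
i=36 'd': node 6→7
i=37 'b': node 7→8
i=38 'd': node 8→9  emit P2@[34:38],P5@[36:38]
i=39 'd': node 9→3 ·f  emit P0@[37:39]
i=40 'c': node 3→4 ·f  emit P1@[40:40]
i=41 'b': node 4→1 ·f
i=42 'b': node 1→1 ·f
i=43 'a': node 1→10  emit P4@[42:43]
i=44 'a': node 10→5 ·f
i=45 'c': node 5→6  emit P1@[45:45]
i=46 'd': node 6→7
i=47 'b': node 7→8
i=48 'd': node 8→9  emit P2@[44:48],P5@[46:48]
i=49 'a': node 9→5 ·f
i=50 'd': node 5→13 ·f
i=51 'b': node 13→14
i=52 'd': node 14→15  emit P5@[50:52]
i=53 'b': node 15→14 ·f
i=54 'a': node 14→10 ·f  emit P4@[53:54]
i=55 'b': node 10→11
i=56 'c': node 11→12  emit P1@[56:56],P3@[53:56]
i=57 'b': node 12→1 ·f
i=58 'c': node 1→4 ·f  emit P1@[58:58]
i=59 'b': node 4→1 ·f
i=60 'a': node 1→10  emit P4@[59:60]
i=61 'b': node 10→11
i=62 'a': node 11→10 ·f  emit P4@[61:62]
i=63 'a': node 10→5 ·f
i=64 'b': node 5→1 ·f
i=65 'a': node 1→10  emit P4@[64:65]
i=66 'c': node 10→6 ·f  emit P1@[66:66]
i=67 'c': node 6→4 ·f  emit P1@[67:67]
i=68 'b': node 4→1 ·f
i=69 'b': node 1→1 ·f
i=70 'c': node 1→4 ·f  emit P1@[70:70]
i=71 'd': node 4→13 ·f
i=72 'c': node 13→4 ·f  emit P1@[72:72]
i=73 'b': node 4→1 ·f
i=74 'd': node 1→2
i=75 'd': node 2→3  emit P0@[73:75]
i=76 'c': node 3→4 ·f  emit P1@[76:76]

Matches: [[2,4],[4,4],[6,1],[6,3],[9,4],[10,1],[13,2],[13,5],[14,1],[17,5],[20,1],[26,5],[27,0],[32,5],[33,0],[35,1],[38,2],[38,5],[39,0],[40,1],[43,4],[45,1],[48,2],[48,5],[52,5],[54,4],[56,1],[56,3],[58,1],[60,4],[62,4],[65,4],[66,1],[67,1],[70,1],[72,1],[75,0],[76,1]]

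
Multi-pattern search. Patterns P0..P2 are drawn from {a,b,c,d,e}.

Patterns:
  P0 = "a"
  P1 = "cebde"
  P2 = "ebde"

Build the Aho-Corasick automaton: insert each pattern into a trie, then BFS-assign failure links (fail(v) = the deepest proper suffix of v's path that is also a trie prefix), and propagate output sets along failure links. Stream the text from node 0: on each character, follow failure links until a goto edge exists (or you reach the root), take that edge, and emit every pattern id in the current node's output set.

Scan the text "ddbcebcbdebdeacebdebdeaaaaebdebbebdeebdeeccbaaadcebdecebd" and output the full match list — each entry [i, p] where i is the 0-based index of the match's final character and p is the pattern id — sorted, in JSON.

Build:
Trie nodes:
  0='ε' goto a→1 c→2 e→7
  1='a' goto ·  [P0 ends]
  2='c' goto e→3
  3='ce' goto b→4
  4='ceb' goto d→5
  5='cebd' goto e→6
  6='cebde' goto ·  [P1 ends]
  7='e' goto b→8
  8='eb' goto d→9
  9='ebd' goto e→10
  10='ebde' goto ·  [P2 ends]

BFS fail/out derivation:
  n1('a'): parent n0 fail=0; on 'a' 0 → fail=0;  out {0}∪∅={0}
  n2('c'): parent n0 fail=0; on 'c' 0 → fail=0;  out ∅∪∅=∅
  n7('e'): parent n0 fail=0; on 'e' 0 → fail=0;  out ∅∪∅=∅
  n3('ce'): parent n2 fail=0; on 'e' 0 → fail=7;  out ∅∪∅=∅
  n8('eb'): parent n7 fail=0; on 'b' 0 → fail=0;  out ∅∪∅=∅
  n4('ceb'): parent n3 fail=7; on 'b' 7 → fail=8;  out ∅∪∅=∅
  n9('ebd'): parent n8 fail=0; on 'd' 0 → fail=0;  out ∅∪∅=∅
  n5('cebd'): parent n4 fail=8; on 'd' 8 → fail=9;  out ∅∪∅=∅
  n10('ebde'): parent n9 fail=0; on 'e' 0 → fail=7;  out {2}∪∅={2}
  n6('cebde'): parent n5 fail=9; on 'e' 9 → fail=10;  out {1}∪{2}={1,2}

Run:
pos 0 'd': at 0
pos 1 'd': at 0
pos 2 'b': at 0
pos 3 'c': at 2
pos 4 'e': at 3
pos 5 'b': at 4
pos 6 'c': at 2 (via fail)
pos 7 'b': at 0 (via fail)
pos 8 'd': at 0
pos 9 'e': at 7
pos 10 'b': at 8
pos 11 'd': at 9
pos 12 'e': at 10  emit P2@[9:12]
pos 13 'a': at 1 (via fail)  emit P0@[13:13]
pos 14 'c': at 2 (via fail)
pos 15 'e': at 3
pos 16 'b': at 4
pos 17 'd': at 5
pos 18 'e': at 6  emit P1@[14:18],P2@[15:18]
pos 19 'b': at 8 (via fail)
pos 20 'd': at 9
pos 21 'e': at 10  emit P2@[18:21]
pos 22 'a': at 1 (via fail)  emit P0@[22:22]
pos 23 'a': at 1 (via fail)  emit P0@[23:23]
pos 24 'a': at 1 (via fail)  emit P0@[24:24]
pos 25 'a': at 1 (via fail)  emit P0@[25:25]
pos 26 'e': at 7 (via fail)
pos 27 'b': at 8
pos 28 'd': at 9
pos 29 'e': at 10  emit P2@[26:29]
pos 30 'b': at 8 (via fail)
pos 31 'b': at 0 (via fail)
pos 32 'e': at 7
pos 33 'b': at 8
pos 34 'd': at 9
pos 35 'e': at 10  emit P2@[32:35]
pos 36 'e': at 7 (via fail)
pos 37 'b': at 8
pos 38 'd': at 9
pos 39 'e': at 10  emit P2@[36:39]
pos 40 'e': at 7 (via fail)
pos 41 'c': at 2 (via fail)
pos 42 'c': at 2 (via fail)
pos 43 'b': at 0 (via fail)
pos 44 'a': at 1  emit P0@[44:44]
pos 45 'a': at 1 (via fail)  emit P0@[45:45]
pos 46 'a': at 1 (via fail)  emit P0@[46:46]
pos 47 'd': at 0 (via fail)
pos 48 'c': at 2
pos 49 'e': at 3
pos 50 'b': at 4
pos 51 'd': at 5
pos 52 'e': at 6  emit P1@[48:52],P2@[49:52]
pos 53 'c': at 2 (via fail)
pos 54 'e': at 3
pos 55 'b': at 4
pos 56 'd': at 5

All matches (sorted): [[12,2],[13,0],[18,1],[18,2],[21,2],[22,0],[23,0],[24,0],[25,0],[29,2],[35,2],[39,2],[44,0],[45,0],[46,0],[52,1],[52,2]]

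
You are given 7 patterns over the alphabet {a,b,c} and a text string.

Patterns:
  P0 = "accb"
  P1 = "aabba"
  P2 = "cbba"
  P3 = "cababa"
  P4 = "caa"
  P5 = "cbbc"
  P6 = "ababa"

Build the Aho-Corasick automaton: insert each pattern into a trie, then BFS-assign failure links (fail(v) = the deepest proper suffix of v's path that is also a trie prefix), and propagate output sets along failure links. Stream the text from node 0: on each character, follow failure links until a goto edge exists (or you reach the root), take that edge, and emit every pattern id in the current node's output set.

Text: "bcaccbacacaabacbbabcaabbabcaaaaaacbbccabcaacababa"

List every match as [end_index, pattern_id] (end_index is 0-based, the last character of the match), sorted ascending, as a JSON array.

Build:
Trie (insert patterns):
  n0 'ε': a→1 c→9
  n1 'a': a→5 b→20 c→2
  n2 'ac': c→3
  n3 'acc': b→4
  n4 'accb': ·  ←P0
  n5 'aa': b→6
  n6 'aab': b→7
  n7 'aabb': a→8
  n8 'aabba': ·  ←P1
  n9 'c': a→13 b→10
  n10 'cb': b→11
  n11 'cbb': a→12 c→19
  n12 'cbba': ·  ←P2
  n13 'ca': a→18 b→14
  n14 'cab': a→15
  n15 'caba': b→16
  n16 'cabab': a→17
  n17 'cababa': ·  ←P3
  n18 'caa': ·  ←P4
  n19 'cbbc': ·  ←P5
  n20 'ab': a→21
  n21 'aba': b→22
  n22 'abab': a→23
  n23 'ababa': ·  ←P6

Failure links (BFS by depth):
  fail(1) 'a': from fail(0)=0 chase 'a': 0 ⇒ 0;  out=∅∪out(0)=∅
  fail(9) 'c': from fail(0)=0 chase 'c': 0 ⇒ 0;  out=∅∪out(0)=∅
  fail(2) 'ac': from fail(1)=0 chase 'c': 0 ⇒ 9;  out=∅∪out(9)=∅
  fail(5) 'aa': from fail(1)=0 chase 'a': 0 ⇒ 1;  out=∅∪out(1)=∅
  fail(10) 'cb': from fail(9)=0 chase 'b': 0 ⇒ 0;  out=∅∪out(0)=∅
  fail(13) 'ca': from fail(9)=0 chase 'a': 0 ⇒ 1;  out=∅∪out(1)=∅
  fail(20) 'ab': from fail(1)=0 chase 'b': 0 ⇒ 0;  out=∅∪out(0)=∅
  fail(3) 'acc': from fail(2)=9 chase 'c': 9→0 ⇒ 9;  out=∅∪out(9)=∅
  fail(6) 'aab': from fail(5)=1 chase 'b': 1 ⇒ 20;  out=∅∪out(20)=∅
  fail(11) 'cbb': from fail(10)=0 chase 'b': 0 ⇒ 0;  out=∅∪out(0)=∅
  fail(14) 'cab': from fail(13)=1 chase 'b': 1 ⇒ 20;  out=∅∪out(20)=∅
  fail(18) 'caa': from fail(13)=1 chase 'a': 1 ⇒ 5;  out={4}∪out(5)={4}
  fail(21) 'aba': from fail(20)=0 chase 'a': 0 ⇒ 1;  out=∅∪out(1)=∅
  fail(4) 'accb': from fail(3)=9 chase 'b': 9 ⇒ 10;  out={0}∪out(10)={0}
  fail(7) 'aabb': from fail(6)=20 chase 'b': 20→0 ⇒ 0;  out=∅∪out(0)=∅
  fail(12) 'cbba': from fail(11)=0 chase 'a': 0 ⇒ 1;  out={2}∪out(1)={2}
  fail(15) 'caba': from fail(14)=20 chase 'a': 20 ⇒ 21;  out=∅∪out(21)=∅
  fail(19) 'cbbc': from fail(11)=0 chase 'c': 0 ⇒ 9;  out={5}∪out(9)={5}
  fail(22) 'abab': from fail(21)=1 chase 'b': 1 ⇒ 20;  out=∅∪out(20)=∅
  fail(8) 'aabba': from fail(7)=0 chase 'a': 0 ⇒ 1;  out={1}∪out(1)={1}
  fail(16) 'cabab': from fail(15)=21 chase 'b': 21 ⇒ 22;  out=∅∪out(22)=∅
  fail(23) 'ababa': from fail(22)=20 chase 'a': 20 ⇒ 21;  out={6}∪out(21)={6}
  fail(17) 'cababa': from fail(16)=22 chase 'a': 22 ⇒ 23;  out={3}∪out(23)={3,6}

Run:
pos 0 'b': at 0
pos 1 'c': at 9
pos 2 'a': at 13
pos 3 'c': at 2 (via fail)
pos 4 'c': at 3
pos 5 'b': at 4  → match P0@[2:5]
pos 6 'a': at 1 (via fail)
pos 7 'c': at 2
pos 8 'a': at 13 (via fail)
pos 9 'c': at 2 (via fail)
pos 10 'a': at 13 (via fail)
pos 11 'a': at 18  → match P4@[9:11]
pos 12 'b': at 6 (via fail)
pos 13 'a': at 21 (via fail)
pos 14 'c': at 2 (via fail)
pos 15 'b': at 10 (via fail)
pos 16 'b': at 11
pos 17 'a': at 12  → match P2@[14:17]
pos 18 'b': at 20 (via fail)
pos 19 'c': at 9 (via fail)
pos 20 'a': at 13
pos 21 'a': at 18  → match P4@[19:21]
pos 22 'b': at 6 (via fail)
pos 23 'b': at 7
pos 24 'a': at 8  → match P1@[20:24]
pos 25 'b': at 20 (via fail)
pos 26 'c': at 9 (via fail)
pos 27 'a': at 13
pos 28 'a': at 18  → match P4@[26:28]
pos 29 'a': at 5 (via fail)
pos 30 'a': at 5 (via fail)
pos 31 'a': at 5 (via fail)
pos 32 'a': at 5 (via fail)
pos 33 'c': at 2 (via fail)
pos 34 'b': at 10 (via fail)
pos 35 'b': at 11
pos 36 'c': at 19  → match P5@[33:36]
pos 37 'c': at 9 (via fail)
pos 38 'a': at 13
pos 39 'b': at 14
pos 40 'c': at 9 (via fail)
pos 41 'a': at 13
pos 42 'a': at 18  → match P4@[40:42]
pos 43 'c': at 2 (via fail)
pos 44 'a': at 13 (via fail)
pos 45 'b': at 14
pos 46 'a': at 15
pos 47 'b': at 16
pos 48 'a': at 17  → match P3@[43:48],P6@[44:48]

All matches (sorted): [[5,0],[11,4],[17,2],[21,4],[24,1],[28,4],[36,5],[42,4],[48,3],[48,6]]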